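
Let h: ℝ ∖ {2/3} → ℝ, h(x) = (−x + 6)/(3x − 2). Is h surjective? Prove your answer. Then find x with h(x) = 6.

If h(x) = −1/3, cross-multiplying gives 3(−x + 6) = −1(3x − 2), which simplifies to 18 = 2 — false.  So −1/3 has no preimage and h is not surjective.
Solving h(x) = 6: cross-multiplying gives −x + 6 = 6(3x − 2), which rearranges to −19x = −18, so x = 18/19.

18/19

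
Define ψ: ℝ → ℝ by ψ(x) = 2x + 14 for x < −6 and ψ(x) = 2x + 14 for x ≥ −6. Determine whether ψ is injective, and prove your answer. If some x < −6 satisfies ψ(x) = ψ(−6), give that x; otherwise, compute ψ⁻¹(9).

Both pieces are strictly increasing (slopes 2 and 2), so each is injective on its own interval.
The left piece maps (−∞, −6) onto (−∞, 2); the right piece maps [−6, ∞) onto [2, ∞).
These images are disjoint, so no value is attained by both pieces. Hence ψ is injective.
Because the two images are disjoint, no x < −6 has ψ(x) = ψ(−6), so we compute ψ⁻¹(9): 9 lies in [2, ∞), so solve 2x + 14 = 9: x = (9 − 14)/2 = −5/2.

-5/2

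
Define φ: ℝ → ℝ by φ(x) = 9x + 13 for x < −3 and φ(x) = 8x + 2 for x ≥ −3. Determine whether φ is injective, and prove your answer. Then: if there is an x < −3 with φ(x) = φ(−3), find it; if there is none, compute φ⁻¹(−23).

Both pieces are strictly increasing (slopes 9 and 8), so each is injective on its own interval.
The left piece maps (−∞, −3) onto (−∞, −14); the right piece maps [−3, ∞) onto [−22, ∞).
These images overlap. In particular φ(−3) = −22 (right piece), and solving 9x + 13 = −22 on the left piece gives x = −35/9 < −3.
So φ(−35/9) = φ(−3) with −35/9 ≠ −3, and φ is not injective. This x = −35/9 is the requested value below −3.

-35/9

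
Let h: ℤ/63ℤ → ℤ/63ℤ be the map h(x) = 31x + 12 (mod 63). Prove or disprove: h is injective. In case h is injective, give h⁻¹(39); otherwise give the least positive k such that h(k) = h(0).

By definition, injectivity means: for all s, t in the domain, h(s) = h(t) implies s = t.
Suppose h(s) = h(t) in ℤ/63ℤ. Then 31s + 12 ≡ 31t + 12 (mod 63), therefore 31(s − t) ≡ 0 (mod 63).
Since gcd(31, 63) = 1, 31 is invertible modulo 63, therefore s − t ≡ 0 (mod 63), i.e. s = t.
So h is injective.
We now compute 31⁻¹ mod 63 explicitly. Euclid's algorithm: 63 = 2·31 + 1; back-substituting gives 1 = 61·31 − 30·63, so 31⁻¹ ≡ 61 (mod 63).
Since h is injective, we compute h⁻¹(39): solve 31x + 12 ≡ 39 (mod 63), i.e. 31x ≡ 27 (mod 63).
Multiplying by 31⁻¹ = 61 gives x ≡ 61·27 = 1647 = 26·63 + 9 ≡ 9 (mod 63).
Check: h(9) = 31·9 + 12 = 291 = 4·63 + 39 ≡ 39 (mod 63).

9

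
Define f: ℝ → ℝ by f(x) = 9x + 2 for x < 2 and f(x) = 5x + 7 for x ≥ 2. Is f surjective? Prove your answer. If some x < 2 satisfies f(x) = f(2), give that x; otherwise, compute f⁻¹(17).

5/3

Both pieces are strictly increasing (slopes 9 and 5), so each is injective on its own interval.
The left piece maps (−∞, 2) onto (−∞, 20); the right piece maps [2, ∞) onto [17, ∞).
The union (−∞, 20) ∪ [17, ∞) covers ℝ, so f is surjective.
For the follow-up: the images overlap, so an x < 2 with f(x) = f(2) exists. f(2) = 17; solving 9x + 2 = 17 for x < 2 gives x = (17 − 2)/9 = 5/3.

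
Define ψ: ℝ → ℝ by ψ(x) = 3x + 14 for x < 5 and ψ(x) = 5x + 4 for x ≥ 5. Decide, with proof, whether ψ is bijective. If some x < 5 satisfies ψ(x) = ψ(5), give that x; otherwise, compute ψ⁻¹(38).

Both pieces are strictly increasing (slopes 3 and 5), so each is injective on its own interval.
The left piece maps (−∞, 5) onto (−∞, 29); the right piece maps [5, ∞) onto [29, ∞).
Since 29 = 29, the images partition ℝ: ψ is injective and surjective, hence bijective.
Because the two images are disjoint, no x < 5 has ψ(x) = ψ(5), so we compute ψ⁻¹(38): 38 lies in [29, ∞), so solve 5x + 4 = 38: x = (38 − 4)/5 = 34/5.

34/5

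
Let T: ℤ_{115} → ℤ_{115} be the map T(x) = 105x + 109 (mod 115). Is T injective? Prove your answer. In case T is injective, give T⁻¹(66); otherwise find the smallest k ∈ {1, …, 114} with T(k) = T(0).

23

We have gcd(105, 115) = 5 > 1. Taking a = 0 and b = 23: T(0) = 109 and T(23) = 105·23 + 109 = 2524 ≡ 109 (mod 115).
So T(0) = T(23) while 0 ≠ 23, so T is not injective.
Since T is not injective, we find the least positive k with T(k) = T(0): this means 105k ≡ 0 (mod 115), i.e. 115 ∣ 105k. Since gcd(105, 115) = 5, dividing through by 5 this holds exactly when 23 ∣ 21k, and as gcd(21, 23) = 1, exactly when 23 ∣ k.
The smallest positive such k is 23.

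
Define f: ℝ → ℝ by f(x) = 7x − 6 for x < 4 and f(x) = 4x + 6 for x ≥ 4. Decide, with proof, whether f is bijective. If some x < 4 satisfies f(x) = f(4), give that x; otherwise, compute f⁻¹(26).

Both pieces are strictly increasing (slopes 7 and 4), so each is injective on its own interval.
The left piece maps (−∞, 4) onto (−∞, 22); the right piece maps [4, ∞) onto [22, ∞).
Since 22 = 22, the images partition ℝ: f is injective and surjective, hence bijective.
Because the two images are disjoint, no x < 4 has f(x) = f(4), so we compute f⁻¹(26): 26 lies in [22, ∞), so solve 4x + 6 = 26: x = (26 − 6)/4 = 5.

5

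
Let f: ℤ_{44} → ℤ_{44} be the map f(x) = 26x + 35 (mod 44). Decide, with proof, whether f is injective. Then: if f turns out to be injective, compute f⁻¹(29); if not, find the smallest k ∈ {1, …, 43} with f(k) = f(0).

By definition, f is injective when f(u) = f(v) forces u = v.
We have gcd(26, 44) = 2 > 1. Taking u = 0 and v = 22: f(0) = 35 and f(22) = 26·22 + 35 = 607 ≡ 35 (mod 44).
So f(0) = f(22) while 0 ≠ 22, hence f is not injective.
Since f is not injective, we find the least positive k with f(k) = f(0): this means 26k ≡ 0 (mod 44), i.e. 44 ∣ 26k. Since gcd(26, 44) = 2, dividing through by 2 this holds exactly when 22 ∣ 13k, and as gcd(13, 22) = 1, exactly when 22 ∣ k.
The smallest positive such k is 22.

22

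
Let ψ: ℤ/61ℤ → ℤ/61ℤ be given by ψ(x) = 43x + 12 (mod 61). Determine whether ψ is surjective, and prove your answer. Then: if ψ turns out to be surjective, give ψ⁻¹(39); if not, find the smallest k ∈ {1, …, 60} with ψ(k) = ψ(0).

29

Since gcd(43, 61) = 1, 43 is invertible modulo 61. Euclid's algorithm: 61 = 1·43 + 18, 43 = 2·18 + 7, 18 = 2·7 + 4, 7 = 1·4 + 3, 4 = 1·3 + 1; back-substituting gives 1 = 44·43 − 31·61, so 43⁻¹ ≡ 44 (mod 61).
For any y ∈ ℤ/61ℤ, x = 44(y − 12) mod 61 satisfies ψ(x) = 43·44(y − 12) + 12 ≡ y (since 43·44 ≡ 1 mod 61). So every y has a preimage.
Therefore ψ is surjective.
Since ψ is surjective, we compute ψ⁻¹(39): solve 43x + 12 ≡ 39 (mod 61), i.e. 43x ≡ 27 (mod 61).
Multiplying by 43⁻¹ = 44 gives x ≡ 44·27 = 1188 = 19·61 + 29 ≡ 29 (mod 61).
Check: ψ(29) = 43·29 + 12 = 1259 = 20·61 + 39 ≡ 39 (mod 61).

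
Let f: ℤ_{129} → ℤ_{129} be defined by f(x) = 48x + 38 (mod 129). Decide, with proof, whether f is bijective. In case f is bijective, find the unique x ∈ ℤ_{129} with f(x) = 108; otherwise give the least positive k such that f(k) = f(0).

43

We have gcd(48, 129) = 3 > 1. Taking x_1 = 0 and x_2 = 43: f(0) = 38 and f(43) = 48·43 + 38 = 2102 ≡ 38 (mod 129).
So f(0) = f(43) while 0 ≠ 43, thus f is not injective, hence not bijective.
Since f is not bijective, we find the least positive k with f(k) = f(0): this means 48k ≡ 0 (mod 129), i.e. 129 ∣ 48k. Since gcd(48, 129) = 3, dividing through by 3 this holds exactly when 43 ∣ 16k, and as gcd(16, 43) = 1, exactly when 43 ∣ k.
The smallest positive such k is 43.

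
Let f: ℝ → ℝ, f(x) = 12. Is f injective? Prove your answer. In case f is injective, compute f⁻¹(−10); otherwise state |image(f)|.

1

f(0) = 12 = f(1) with 0 ≠ 1, so f is not injective.
Since f is not injective, we state |image(f)|: the image of f is {12}, which has 1 element.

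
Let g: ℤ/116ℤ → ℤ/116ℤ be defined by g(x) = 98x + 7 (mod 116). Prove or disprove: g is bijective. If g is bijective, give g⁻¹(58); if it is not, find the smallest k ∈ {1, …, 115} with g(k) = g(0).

58

We have gcd(98, 116) = 2 > 1. Taking a = 0 and b = 58: g(0) = 7 and g(58) = 98·58 + 7 = 5691 ≡ 7 (mod 116).
So g(0) = g(58) while 0 ≠ 58, therefore g is not injective, hence not bijective.
Since g is not bijective, we find the least positive k with g(k) = g(0): this means 98k ≡ 0 (mod 116), i.e. 116 ∣ 98k. Since gcd(98, 116) = 2, dividing through by 2 this holds exactly when 58 ∣ 49k, and as gcd(49, 58) = 1, exactly when 58 ∣ k.
The smallest positive such k is 58.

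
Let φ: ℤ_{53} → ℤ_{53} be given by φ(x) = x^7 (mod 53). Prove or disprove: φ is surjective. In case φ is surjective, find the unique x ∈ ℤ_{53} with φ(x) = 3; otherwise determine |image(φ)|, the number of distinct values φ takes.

5

Since 53 is prime, the nonzero elements of ℤ_{53} form a cyclic group of order 52.
As gcd(7, 52) = 1, raising to the 7th power is a bijection on this group: if a^7 ≡ b^7 then (ab^{−1})^7 = 1, and the only element of order dividing gcd(7, 52) = 1 is 1, so a = b.
With φ(0) = 0 this makes φ injective on all of ℤ_{53}, hence bijective (finite equal-size domain and codomain). In particular φ is surjective.
Since φ is surjective, we find the preimage of 3. The inverse of x ↦ x^7 on (ℤ_{53})^× is x ↦ x^15, because 7·15 = 105 = 2·52 + 1 ≡ 1 (mod 52) and x^{52} = 1 for x ≠ 0 (Fermat). So φ⁻¹(3) = 3^15 mod 53.
Repeated squaring mod 53: 3^1 ≡ 3, 3^2 ≡ 3² = 9, 3^4 ≡ 9² = 81 ≡ 28, 3^8 ≡ 28² = 784 ≡ 42. Since 15 = 8 + 4 + 2 + 1, 3^15 ≡ 42·28·9·3: 42·28 = 1176 ≡ 10, then 10·9 = 90 ≡ 37, then 37·3 = 111 ≡ 5. So 3^15 ≡ 5 (mod 53).
Hence φ⁻¹(3) = 5.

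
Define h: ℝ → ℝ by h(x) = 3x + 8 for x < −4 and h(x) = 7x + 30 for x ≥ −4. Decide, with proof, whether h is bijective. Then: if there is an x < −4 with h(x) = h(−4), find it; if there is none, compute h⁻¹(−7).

Both pieces are strictly increasing (slopes 3 and 7), so each is injective on its own interval.
The left piece maps (−∞, −4) onto (−∞, −4); the right piece maps [−4, ∞) onto [2, ∞).
The images leave a gap (−4 has no preimage), so h is not surjective, hence not bijective.
Because the two images are disjoint, no x < −4 has h(x) = h(−4), so we compute h⁻¹(−7): −7 lies in (−∞, −4), so solve 3x + 8 = −7: x = (−7 − 8)/3 = −5.

-5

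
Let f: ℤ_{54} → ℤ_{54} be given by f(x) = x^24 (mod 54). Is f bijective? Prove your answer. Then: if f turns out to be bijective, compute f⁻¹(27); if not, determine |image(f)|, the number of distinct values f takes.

f(0) = 0^24 = 0.
f(6): Repeated squaring mod 54: 6^1 ≡ 6, 6^2 ≡ 6² = 36, 6^4 ≡ 36² = 1296 ≡ 0, 6^8 ≡ 0² = 0, 6^16 ≡ 0² = 0. Since 24 = 16 + 8, 6^24 ≡ 0·0: 0·0 = 0. So 6^24 ≡ 0 (mod 54).
So f(0) = f(6) = 0 while 0 ≠ 6, therefore f is not injective, hence not bijective.
Since f is not bijective, we determine |image(f)|. Computing x^24 mod 54 for each x (by repeated squaring, reducing mod 54 at every step), the values f(0), f(1), …, f(53) are: 0, 1, 10, 27, 46, 19, 0, 37, 28, 27, 28, 37, 0, 19, 46, 27, 10, 1, 0, 1, 10, 27, 46, 19, 0, 37, 28, 27, 28, 37, 0, 19, 46, 27, 10, 1, 0, 1, 10, 27, 46, 19, 0, 37, 28, 27, 28, 37, 0, 19, 46, 27, 10, 1.
The distinct values are {0, 1, 10, 19, 27, 28, 37, 46}; there are 8 of them.

8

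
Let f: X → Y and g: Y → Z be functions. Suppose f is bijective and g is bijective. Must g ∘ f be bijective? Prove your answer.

Injectivity: if g(f(s)) = g(f(t)) then f(s) = f(t) (g injective) so s = t (f injective).
Surjectivity: for c ∈ Z pick b with g(b) = c, then a with f(a) = b; then (g ∘ f)(a) = c.
Thus g ∘ f is bijective.

bijective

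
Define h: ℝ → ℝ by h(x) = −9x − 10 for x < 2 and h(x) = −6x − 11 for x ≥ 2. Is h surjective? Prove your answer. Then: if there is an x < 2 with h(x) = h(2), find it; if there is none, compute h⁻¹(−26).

Both pieces are strictly decreasing (slopes −9 and −6), so each is injective on its own interval.
The left piece maps (−∞, 2) onto (−28, ∞); the right piece maps [2, ∞) onto (−∞, −23].
The union (−28, ∞) ∪ (−∞, −23] covers ℝ, so h is surjective.
For the follow-up: the images overlap, so an x < 2 with h(x) = h(2) exists. h(2) = −23; solving −9x − 10 = −23 for x < 2 gives x = (−23 + 10)/(−9) = 13/9.

13/9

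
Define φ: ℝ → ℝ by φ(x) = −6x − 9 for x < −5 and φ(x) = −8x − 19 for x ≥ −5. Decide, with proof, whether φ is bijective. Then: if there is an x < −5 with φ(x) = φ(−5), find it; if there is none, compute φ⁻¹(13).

Both pieces are strictly decreasing (slopes −6 and −8), so each is injective on its own interval.
The left piece maps (−∞, −5) onto (21, ∞); the right piece maps [−5, ∞) onto (−∞, 21].
Since 21 = 21, the images partition ℝ: φ is injective and surjective, hence bijective.
Because the two images are disjoint, no x < −5 has φ(x) = φ(−5), so we compute φ⁻¹(13): 13 lies in (−∞, 21], so solve −8x − 19 = 13: x = (13 + 19)/(−8) = −4.

-4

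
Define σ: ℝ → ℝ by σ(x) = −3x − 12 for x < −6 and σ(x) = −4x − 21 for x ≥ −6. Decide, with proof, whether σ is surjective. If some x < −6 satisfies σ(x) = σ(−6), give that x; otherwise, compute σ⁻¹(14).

Both pieces are strictly decreasing (slopes −3 and −4), so each is injective on its own interval.
The left piece maps (−∞, −6) onto (6, ∞); the right piece maps [−6, ∞) onto (−∞, 3].
The union (6, ∞) ∪ (−∞, 3] omits the interval between 6 and 3; in particular 6 has no preimage. So σ is not surjective.
Because the two images are disjoint, no x < −6 has σ(x) = σ(−6), so we compute σ⁻¹(14): 14 lies in (6, ∞), so solve −3x − 12 = 14: x = (14 + 12)/(−3) = −26/3.

-26/3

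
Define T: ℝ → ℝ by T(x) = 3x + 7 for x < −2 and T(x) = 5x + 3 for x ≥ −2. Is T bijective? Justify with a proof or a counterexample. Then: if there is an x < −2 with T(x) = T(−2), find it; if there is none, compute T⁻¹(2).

Both pieces are strictly increasing (slopes 3 and 5), so each is injective on its own interval.
The left piece maps (−∞, −2) onto (−∞, 1); the right piece maps [−2, ∞) onto [−7, ∞).
These images overlap. In particular T(−2) = −7 (right piece), and solving 3x + 7 = −7 on the left piece gives x = −14/3 < −2.
So T(−14/3) = T(−2) with −14/3 ≠ −2, and T is not injective, hence not bijective. This x = −14/3 is the requested value below −2.

-14/3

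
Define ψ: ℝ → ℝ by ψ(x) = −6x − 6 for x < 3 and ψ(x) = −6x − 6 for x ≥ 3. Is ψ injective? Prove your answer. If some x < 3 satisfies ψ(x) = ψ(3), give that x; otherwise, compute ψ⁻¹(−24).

3

Both pieces are strictly decreasing (slopes −6 and −6), so each is injective on its own interval.
The left piece maps (−∞, 3) onto (−24, ∞); the right piece maps [3, ∞) onto (−∞, −24].
These images are disjoint, so no value is attained by both pieces. So ψ is injective.
Because the two images are disjoint, no x < 3 has ψ(x) = ψ(3), so we compute ψ⁻¹(−24): −24 lies in (−∞, −24], so solve −6x − 6 = −24: x = (−24 + 6)/(−6) = 3.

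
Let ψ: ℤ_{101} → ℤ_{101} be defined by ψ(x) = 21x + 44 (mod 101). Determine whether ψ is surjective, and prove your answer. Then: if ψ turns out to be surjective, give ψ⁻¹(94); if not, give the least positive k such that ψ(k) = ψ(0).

Since gcd(21, 101) = 1, 21 is invertible modulo 101. Euclid's algorithm: 101 = 4·21 + 17, 21 = 1·17 + 4, 17 = 4·4 + 1; back-substituting gives 1 = 77·21 − 16·101, so 21⁻¹ ≡ 77 (mod 101).
Then y ↦ 77(y − 44) is a two-sided inverse to ψ, so every y ∈ ℤ_{101} has a preimage.
Hence ψ is surjective.
Since ψ is surjective, we find ψ⁻¹(94): we need 21x ≡ 94 − 44 ≡ 50 (mod 101). Using 21⁻¹ = 77: x ≡ 77·50 = 3850 = 38·101 + 12, so x = 12.
Check: ψ(12) = 21·12 + 44 = 296 = 2·101 + 94 ≡ 94 (mod 101).

12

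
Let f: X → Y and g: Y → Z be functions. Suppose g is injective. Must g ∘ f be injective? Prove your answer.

not injective

No. Take X = {1, 2}, Y = Z = {1, 2, 3, 4}, f(1) = f(2) = 1, and g = identity (injective).
Then (g ∘ f)(1) = (g ∘ f)(2) = 1 with 1 ≠ 2, so g ∘ f is not injective.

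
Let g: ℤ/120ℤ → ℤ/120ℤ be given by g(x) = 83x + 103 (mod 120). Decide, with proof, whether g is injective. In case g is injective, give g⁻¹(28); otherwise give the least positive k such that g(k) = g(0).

Recall: injectivity means: for all x_1, x_2 in the domain, g(x_1) = g(x_2) implies x_1 = x_2.
Suppose g(x_1) = g(x_2) in ℤ/120ℤ. Then 83x_1 + 103 ≡ 83x_2 + 103 (mod 120), so 83(x_1 − x_2) ≡ 0 (mod 120).
Since gcd(83, 120) = 1, 83 is invertible modulo 120, thus x_1 − x_2 ≡ 0 (mod 120), i.e. x_1 = x_2.
Hence g is injective.
We now compute 83⁻¹ mod 120 explicitly. Euclid's algorithm: 120 = 1·83 + 37, 83 = 2·37 + 9, 37 = 4·9 + 1; back-substituting gives 1 = 107·83 − 74·120, so 83⁻¹ ≡ 107 (mod 120).
Since g is injective, we compute g⁻¹(28): solve 83x + 103 ≡ 28 (mod 120), i.e. 83x ≡ 45 (mod 120).
Multiplying by 83⁻¹ = 107 gives x ≡ 107·45 = 4815 = 40·120 + 15 ≡ 15 (mod 120).
Check: g(15) = 83·15 + 103 = 1348 = 11·120 + 28 ≡ 28 (mod 120).

15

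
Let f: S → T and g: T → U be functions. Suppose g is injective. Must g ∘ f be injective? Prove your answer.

not injective

No. Take S = {0, 1}, T = U = {0, 1, 2, 3}, f(0) = f(1) = 0, and g = identity (injective).
Then (g ∘ f)(0) = (g ∘ f)(1) = 0 with 0 ≠ 1, so g ∘ f is not injective.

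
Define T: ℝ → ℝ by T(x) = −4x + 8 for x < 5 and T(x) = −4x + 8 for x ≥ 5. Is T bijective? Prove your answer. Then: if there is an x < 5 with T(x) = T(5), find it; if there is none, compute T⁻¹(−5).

13/4

Both pieces are strictly decreasing (slopes −4 and −4), so each is injective on its own interval.
The left piece maps (−∞, 5) onto (−12, ∞); the right piece maps [5, ∞) onto (−∞, −12].
Since −12 = −12, the images partition ℝ: T is injective and surjective, hence bijective.
Because the two images are disjoint, no x < 5 has T(x) = T(5), so we compute T⁻¹(−5): −5 lies in (−12, ∞), so solve −4x + 8 = −5: x = (−5 − 8)/(−4) = 13/4.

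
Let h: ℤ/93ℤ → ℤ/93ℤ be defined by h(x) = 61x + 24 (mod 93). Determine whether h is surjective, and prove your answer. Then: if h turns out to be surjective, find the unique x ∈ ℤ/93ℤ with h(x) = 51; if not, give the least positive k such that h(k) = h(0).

By definition, surjectivity means every element of the codomain has a preimage under h.
Since gcd(61, 93) = 1, 61 is invertible modulo 93. Euclid's algorithm: 93 = 1·61 + 32, 61 = 1·32 + 29, 32 = 1·29 + 3, 29 = 9·3 + 2, 3 = 1·2 + 1; back-substituting gives 1 = 61·61 − 40·93, so 61⁻¹ ≡ 61 (mod 93).
For any y ∈ ℤ/93ℤ, x = 61(y − 24) mod 93 satisfies h(x) = 61·61(y − 24) + 24 ≡ y (since 61·61 ≡ 1 mod 93). So every y has a preimage.
Thus h is surjective.
Since h is surjective, we compute h⁻¹(51): solve 61x + 24 ≡ 51 (mod 93), i.e. 61x ≡ 27 (mod 93).
Multiplying by 61⁻¹ = 61 gives x ≡ 61·27 = 1647 = 17·93 + 66 ≡ 66 (mod 93).
Check: h(66) = 61·66 + 24 = 4050 = 43·93 + 51 ≡ 51 (mod 93).

66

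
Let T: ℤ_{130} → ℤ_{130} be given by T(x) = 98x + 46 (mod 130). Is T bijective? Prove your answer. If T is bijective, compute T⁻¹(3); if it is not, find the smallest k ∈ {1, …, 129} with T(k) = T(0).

65

By definition, T is injective if T(a) = T(b) implies a = b.
We have gcd(98, 130) = 2 > 1. Taking a = 0 and b = 65: T(0) = 46 and T(65) = 98·65 + 46 = 6416 ≡ 46 (mod 130).
So T(0) = T(65) while 0 ≠ 65, so T is not injective, hence not bijective.
Since T is not bijective, we find the least positive k with T(k) = T(0): this means 98k ≡ 0 (mod 130), i.e. 130 ∣ 98k. Since gcd(98, 130) = 2, dividing through by 2 this holds exactly when 65 ∣ 49k, and as gcd(49, 65) = 1, exactly when 65 ∣ k.
The smallest positive such k is 65.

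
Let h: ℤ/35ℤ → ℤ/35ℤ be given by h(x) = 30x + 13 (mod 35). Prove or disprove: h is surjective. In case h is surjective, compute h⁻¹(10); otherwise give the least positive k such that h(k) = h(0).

Since gcd(30, 35) = 5, we have 30x ≡ 0 (mod 5) for all x, so h(x) ≡ 3 (mod 5).
But 0 ≢ 3 (mod 5), so 0 ∈ ℤ/35ℤ has no preimage. Hence h is not surjective.
Since h is not surjective, we find the least positive k with h(k) = h(0): this means 30k ≡ 0 (mod 35), i.e. 35 ∣ 30k. Since gcd(30, 35) = 5, dividing through by 5 this holds exactly when 7 ∣ 6k, and as gcd(6, 7) = 1, exactly when 7 ∣ k.
The smallest positive such k is 7.

7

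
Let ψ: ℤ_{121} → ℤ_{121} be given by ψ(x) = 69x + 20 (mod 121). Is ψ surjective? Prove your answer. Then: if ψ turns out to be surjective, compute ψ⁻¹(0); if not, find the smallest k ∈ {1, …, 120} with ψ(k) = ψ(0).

Recall: ψ is surjective if every y in the codomain equals ψ(x) for some x in the domain.
Since gcd(69, 121) = 1, 69 is invertible modulo 121. Euclid's algorithm: 121 = 1·69 + 52, 69 = 1·52 + 17, 52 = 3·17 + 1; back-substituting gives 1 = 114·69 − 65·121, so 69⁻¹ ≡ 114 (mod 121).
For any y ∈ ℤ_{121}, x = 114(y − 20) mod 121 satisfies ψ(x) = 69·114(y − 20) + 20 ≡ y (since 69·114 ≡ 1 mod 121). So every y has a preimage.
Therefore ψ is surjective.
Since ψ is surjective, we find ψ⁻¹(0): we need 69x ≡ 0 − 20 ≡ 101 (mod 121). Using 69⁻¹ = 114: x ≡ 114·101 = 11514 = 95·121 + 19, so x = 19.
Check: ψ(19) = 69·19 + 20 = 1331 = 11·121 + 0 ≡ 0 (mod 121).

19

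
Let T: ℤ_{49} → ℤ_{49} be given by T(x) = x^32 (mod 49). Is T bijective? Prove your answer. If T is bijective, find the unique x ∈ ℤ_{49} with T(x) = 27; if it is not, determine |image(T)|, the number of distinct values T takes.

22

T(0) = 0^32 = 0.
T(7): Repeated squaring mod 49: 7^1 ≡ 7, 7^2 ≡ 7² = 49 ≡ 0, 7^4 ≡ 0² = 0, 7^8 ≡ 0² = 0, 7^16 ≡ 0² = 0, 7^32 ≡ 0² = 0. So 7^32 ≡ 0 (mod 49).
So T(0) = T(7) = 0 while 0 ≠ 7, so T is not injective, hence not bijective.
Since T is not bijective, we determine |image(T)|. Computing x^32 mod 49 for each x (by repeated squaring, reducing mod 49 at every step), the values T(0), T(1), …, T(48) are: 0, 1, 39, 37, 2, 32, 22, 0, 29, 46, 23, 16, 25, 43, 0, 8, 4, 9, 30, 18, 15, 0, 36, 11, 44, 44, 11, 36, 0, 15, 18, 30, 9, 4, 8, 0, 43, 25, 16, 23, 46, 29, 0, 22, 32, 2, 37, 39, 1.
The distinct values are {0, 1, 2, 4, 8, 9, 11, 15, 16, 18, 22, 23, 25, 29, 30, 32, 36, 37, 39, 43, 44, 46}; there are 22 of them.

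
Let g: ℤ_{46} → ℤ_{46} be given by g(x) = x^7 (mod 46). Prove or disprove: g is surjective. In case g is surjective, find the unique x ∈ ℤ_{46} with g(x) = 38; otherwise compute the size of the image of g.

42

Computing x^7 mod 46 for each x (by repeated squaring, reducing mod 46 at every step), the values g(0), g(1), …, g(45) are: 0, 1, 36, 25, 8, 17, 26, 5, 12, 27, 14, 7, 16, 9, 42, 11, 18, 43, 6, 15, 44, 33, 22, 23, 24, 13, 2, 31, 40, 3, 28, 35, 4, 37, 30, 39, 32, 19, 34, 41, 20, 29, 38, 21, 10, 45.
Every element of ℤ_{46} appears exactly once in this list, so g is a bijection, and in particular surjective.
Since g is surjective, we read off the preimage of 38 from the same table: g(42) = 38, so g⁻¹(38) = 42.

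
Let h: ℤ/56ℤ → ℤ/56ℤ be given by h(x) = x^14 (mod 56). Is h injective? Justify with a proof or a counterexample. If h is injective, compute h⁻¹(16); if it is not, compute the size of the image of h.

h(6): Repeated squaring mod 56: 6^1 ≡ 6, 6^2 ≡ 6² = 36, 6^4 ≡ 36² = 1296 ≡ 8, 6^8 ≡ 8² = 64 ≡ 8. Since 14 = 8 + 4 + 2, 6^14 ≡ 8·8·36: 8·8 = 64 ≡ 8, then 8·36 = 288 ≡ 8. So 6^14 ≡ 8 (mod 56).
h(8): Repeated squaring mod 56: 8^1 ≡ 8, 8^2 ≡ 8² = 64 ≡ 8, 8^4 ≡ 8² = 64 ≡ 8, 8^8 ≡ 8² = 64 ≡ 8. Since 14 = 8 + 4 + 2, 8^14 ≡ 8·8·8: 8·8 = 64 ≡ 8, then 8·8 = 64 ≡ 8. So 8^14 ≡ 8 (mod 56).
So h(6) = h(8) = 8 while 6 ≠ 8, so h is not injective.
Since h is not injective, we determine |image(h)|. Computing x^14 mod 56 for each x (by repeated squaring, reducing mod 56 at every step), the values h(0), h(1), …, h(55) are: 0, 1, 32, 9, 16, 25, 8, 49, 8, 25, 16, 9, 32, 1, 0, 1, 32, 9, 16, 25, 8, 49, 8, 25, 16, 9, 32, 1, 0, 1, 32, 9, 16, 25, 8, 49, 8, 25, 16, 9, 32, 1, 0, 1, 32, 9, 16, 25, 8, 49, 8, 25, 16, 9, 32, 1.
The distinct values are {0, 1, 8, 9, 16, 25, 32, 49}; there are 8 of them.

8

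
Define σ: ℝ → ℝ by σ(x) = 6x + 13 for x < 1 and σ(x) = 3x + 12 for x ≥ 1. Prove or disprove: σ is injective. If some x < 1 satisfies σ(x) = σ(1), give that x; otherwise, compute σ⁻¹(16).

Both pieces are strictly increasing (slopes 6 and 3), so each is injective on its own interval.
The left piece maps (−∞, 1) onto (−∞, 19); the right piece maps [1, ∞) onto [15, ∞).
These images overlap. In particular σ(1) = 15 (right piece), and solving 6x + 13 = 15 on the left piece gives x = 1/3 < 1.
So σ(1/3) = σ(1) with 1/3 ≠ 1, and σ is not injective. This x = 1/3 is the requested value below 1.

1/3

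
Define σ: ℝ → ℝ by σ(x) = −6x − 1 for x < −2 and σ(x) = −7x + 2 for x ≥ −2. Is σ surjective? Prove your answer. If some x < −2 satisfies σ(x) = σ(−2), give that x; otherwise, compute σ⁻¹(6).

-17/6

Both pieces are strictly decreasing (slopes −6 and −7), so each is injective on its own interval.
The left piece maps (−∞, −2) onto (11, ∞); the right piece maps [−2, ∞) onto (−∞, 16].
The union (11, ∞) ∪ (−∞, 16] covers ℝ, so σ is surjective.
For the follow-up: the images overlap, so an x < −2 with σ(x) = σ(−2) exists. σ(−2) = 16; solving −6x − 1 = 16 for x < −2 gives x = (16 + 1)/(−6) = −17/6.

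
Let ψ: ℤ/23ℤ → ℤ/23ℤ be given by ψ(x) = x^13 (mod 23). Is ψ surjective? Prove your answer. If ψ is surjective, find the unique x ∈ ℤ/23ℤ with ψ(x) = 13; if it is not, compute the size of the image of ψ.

Since 23 is prime, the nonzero elements of ℤ/23ℤ form a cyclic group of order 22.
As gcd(13, 22) = 1, raising to the 13th power is a bijection on this group: if x_1^13 ≡ x_2^13 then (x_1x_2^{−1})^13 = 1, and the only element of order dividing gcd(13, 22) = 1 is 1, so x_1 = x_2.
With ψ(0) = 0 this makes ψ injective on all of ℤ/23ℤ, hence bijective (finite equal-size domain and codomain). In particular ψ is surjective.
Since ψ is surjective, we find the preimage of 13. The inverse of x ↦ x^13 on (ℤ/23ℤ)^× is x ↦ x^17, because 13·17 = 221 = 10·22 + 1 ≡ 1 (mod 22) and x^{22} = 1 for x ≠ 0 (Fermat). So ψ⁻¹(13) = 13^17 mod 23.
Repeated squaring mod 23: 13^1 ≡ 13, 13^2 ≡ 13² = 169 ≡ 8, 13^4 ≡ 8² = 64 ≡ 18, 13^8 ≡ 18² = 324 ≡ 2, 13^16 ≡ 2² = 4. Since 17 = 16 + 1, 13^17 ≡ 4·13: 4·13 = 52 ≡ 6. So 13^17 ≡ 6 (mod 23).
Hence ψ⁻¹(13) = 6.

6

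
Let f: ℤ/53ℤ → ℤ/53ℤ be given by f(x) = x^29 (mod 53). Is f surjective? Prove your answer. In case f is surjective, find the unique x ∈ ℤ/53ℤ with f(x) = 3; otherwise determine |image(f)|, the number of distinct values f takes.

20

Since 53 is prime, the nonzero elements of ℤ/53ℤ form a cyclic group of order 52.
As gcd(29, 52) = 1, raising to the 29th power is a bijection on this group: if x_1^29 ≡ x_2^29 then (x_1x_2^{−1})^29 = 1, and the only element of order dividing gcd(29, 52) = 1 is 1, so x_1 = x_2.
With f(0) = 0 this makes f injective on all of ℤ/53ℤ, hence bijective (finite equal-size domain and codomain). In particular f is surjective.
Since f is surjective, we find the preimage of 3. The inverse of x ↦ x^29 on (ℤ/53ℤ)^× is x ↦ x^9, because 29·9 = 261 = 5·52 + 1 ≡ 1 (mod 52) and x^{52} = 1 for x ≠ 0 (Fermat). So f⁻¹(3) = 3^9 mod 53.
Repeated squaring mod 53: 3^1 ≡ 3, 3^2 ≡ 3² = 9, 3^4 ≡ 9² = 81 ≡ 28, 3^8 ≡ 28² = 784 ≡ 42. Since 9 = 8 + 1, 3^9 ≡ 42·3: 42·3 = 126 ≡ 20. So 3^9 ≡ 20 (mod 53).
Hence f⁻¹(3) = 20.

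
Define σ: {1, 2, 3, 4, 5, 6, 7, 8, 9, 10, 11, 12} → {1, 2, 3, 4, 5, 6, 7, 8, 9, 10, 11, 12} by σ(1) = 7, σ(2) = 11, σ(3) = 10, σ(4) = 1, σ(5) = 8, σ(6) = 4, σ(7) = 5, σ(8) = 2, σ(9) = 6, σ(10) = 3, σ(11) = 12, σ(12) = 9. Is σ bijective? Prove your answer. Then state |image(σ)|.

12

The values 7, 11, 10, 1, 8, 4, 5, 2, 6, 3, 12, 9 are a permutation of {1, 2, 3, 4, 5, 6, 7, 8, 9, 10, 11, 12}: each element appears exactly once.
So σ is injective and surjective, hence bijective.
The image of σ is {1, 2, 3, 4, 5, 6, 7, 8, 9, 10, 11, 12}, which has 12 elements.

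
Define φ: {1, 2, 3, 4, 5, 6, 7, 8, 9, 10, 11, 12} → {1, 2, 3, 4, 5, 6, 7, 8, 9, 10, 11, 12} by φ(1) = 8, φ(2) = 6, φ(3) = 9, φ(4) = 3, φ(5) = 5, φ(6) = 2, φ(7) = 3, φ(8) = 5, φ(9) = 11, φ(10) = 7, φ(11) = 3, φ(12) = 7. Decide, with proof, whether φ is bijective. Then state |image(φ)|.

8

φ(4) = 3 = φ(7) with 4 ≠ 7, so φ is not injective, hence not bijective.
The image of φ is {2, 3, 5, 6, 7, 8, 9, 11}, which has 8 elements.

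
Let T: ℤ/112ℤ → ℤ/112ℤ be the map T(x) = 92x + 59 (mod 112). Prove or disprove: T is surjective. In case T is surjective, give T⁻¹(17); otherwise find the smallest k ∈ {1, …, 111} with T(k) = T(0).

28

Since gcd(92, 112) = 4, we have 92x ≡ 0 (mod 4) for all x, so T(x) ≡ 3 (mod 4).
But 0 ≢ 3 (mod 4), so 0 ∈ ℤ/112ℤ has no preimage. Therefore T is not surjective.
Since T is not surjective, we find the least positive k with T(k) = T(0): this means 92k ≡ 0 (mod 112), i.e. 112 ∣ 92k. Since gcd(92, 112) = 4, dividing through by 4 this holds exactly when 28 ∣ 23k, and as gcd(23, 28) = 1, exactly when 28 ∣ k.
The smallest positive such k is 28.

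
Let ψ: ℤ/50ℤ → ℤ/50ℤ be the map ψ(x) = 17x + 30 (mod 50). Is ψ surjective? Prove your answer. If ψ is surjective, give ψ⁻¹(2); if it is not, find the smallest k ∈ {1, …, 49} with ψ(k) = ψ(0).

Since gcd(17, 50) = 1, 17 is invertible modulo 50. Euclid's algorithm: 50 = 2·17 + 16, 17 = 1·16 + 1; back-substituting gives 1 = 3·17 − 1·50, so 17⁻¹ ≡ 3 (mod 50).
For any y ∈ ℤ/50ℤ, x = 3(y − 30) mod 50 satisfies ψ(x) = 17·3(y − 30) + 30 ≡ y (since 17·3 ≡ 1 mod 50). So every y has a preimage.
Thus ψ is surjective.
Since ψ is surjective, we find ψ⁻¹(2): we need 17x ≡ 2 − 30 ≡ 22 (mod 50). Using 17⁻¹ = 3: x ≡ 3·22 = 66 = 1·50 + 16, so x = 16.
Check: ψ(16) = 17·16 + 30 = 302 = 6·50 + 2 ≡ 2 (mod 50).

16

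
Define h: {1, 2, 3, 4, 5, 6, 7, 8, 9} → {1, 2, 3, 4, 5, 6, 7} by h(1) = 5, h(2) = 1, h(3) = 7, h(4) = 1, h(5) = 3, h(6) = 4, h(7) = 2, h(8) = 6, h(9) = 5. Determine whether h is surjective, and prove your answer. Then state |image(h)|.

7

Every element of the codomain has a preimage: 1 = h(2), 2 = h(7), 3 = h(5), 4 = h(6), 5 = h(1), 6 = h(8), 7 = h(3).
So h is surjective.
The image of h is {1, 2, 3, 4, 5, 6, 7}, which has 7 elements.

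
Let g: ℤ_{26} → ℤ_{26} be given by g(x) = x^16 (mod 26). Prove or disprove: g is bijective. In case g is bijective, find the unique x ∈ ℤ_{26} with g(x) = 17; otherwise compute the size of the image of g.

8

g(1) = 1^16 = 1.
g(5): Repeated squaring mod 26: 5^1 ≡ 5, 5^2 ≡ 5² = 25, 5^4 ≡ 25² = 625 ≡ 1, 5^8 ≡ 1² = 1, 5^16 ≡ 1² = 1. So 5^16 ≡ 1 (mod 26).
So g(1) = g(5) = 1 while 1 ≠ 5, thus g is not injective, hence not bijective.
Since g is not bijective, we determine |image(g)|. Computing x^16 mod 26 for each x (by repeated squaring, reducing mod 26 at every step), the values g(0), g(1), …, g(25) are: 0, 1, 16, 3, 22, 1, 22, 9, 14, 9, 16, 3, 14, 13, 14, 3, 16, 9, 14, 9, 22, 1, 22, 3, 16, 1.
The distinct values are {0, 1, 3, 9, 13, 14, 16, 22}; there are 8 of them.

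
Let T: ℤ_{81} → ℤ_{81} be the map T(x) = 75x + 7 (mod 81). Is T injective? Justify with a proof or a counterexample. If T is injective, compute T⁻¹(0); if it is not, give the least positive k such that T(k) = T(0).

Recall that T is injective when T(a) = T(b) forces a = b.
We have gcd(75, 81) = 3 > 1. Taking a = 0 and b = 27: T(0) = 7 and T(27) = 75·27 + 7 = 2032 ≡ 7 (mod 81).
So T(0) = T(27) while 0 ≠ 27, therefore T is not injective.
Since T is not injective, we find the least positive k with T(k) = T(0): this means 75k ≡ 0 (mod 81), i.e. 81 ∣ 75k. Since gcd(75, 81) = 3, dividing through by 3 this holds exactly when 27 ∣ 25k, and as gcd(25, 27) = 1, exactly when 27 ∣ k.
The smallest positive such k is 27.

27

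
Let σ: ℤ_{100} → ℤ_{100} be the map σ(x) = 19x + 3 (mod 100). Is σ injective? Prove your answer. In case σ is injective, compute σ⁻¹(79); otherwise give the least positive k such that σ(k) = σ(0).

Suppose σ(x_1) = σ(x_2) in ℤ_{100}. Then 19x_1 + 3 ≡ 19x_2 + 3 (mod 100), therefore 19(x_1 − x_2) ≡ 0 (mod 100).
Since gcd(19, 100) = 1, 19 is invertible modulo 100, so x_1 − x_2 ≡ 0 (mod 100), i.e. x_1 = x_2.
Thus σ is injective.
We now compute 19⁻¹ mod 100 explicitly. Euclid's algorithm: 100 = 5·19 + 5, 19 = 3·5 + 4, 5 = 1·4 + 1; back-substituting gives 1 = 79·19 − 15·100, so 19⁻¹ ≡ 79 (mod 100).
Since σ is injective, we find σ⁻¹(79): we need 19x ≡ 79 − 3 ≡ 76 (mod 100). Using 19⁻¹ = 79: x ≡ 79·76 = 6004 = 60·100 + 4, so x = 4.
Check: σ(4) = 19·4 + 3 = 79 ≡ 79 (mod 100).

4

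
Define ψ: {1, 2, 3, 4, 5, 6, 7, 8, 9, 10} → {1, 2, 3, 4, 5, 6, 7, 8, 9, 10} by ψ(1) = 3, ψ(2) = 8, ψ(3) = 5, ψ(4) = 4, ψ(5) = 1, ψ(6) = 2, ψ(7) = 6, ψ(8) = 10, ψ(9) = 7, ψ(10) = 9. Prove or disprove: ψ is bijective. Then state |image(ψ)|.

10

The values 3, 8, 5, 4, 1, 2, 6, 10, 7, 9 are a permutation of {1, 2, 3, 4, 5, 6, 7, 8, 9, 10}: each element appears exactly once.
So ψ is injective and surjective, hence bijective.
The image of ψ is {1, 2, 3, 4, 5, 6, 7, 8, 9, 10}, which has 10 elements.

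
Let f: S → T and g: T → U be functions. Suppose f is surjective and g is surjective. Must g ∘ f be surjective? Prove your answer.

Let c ∈ U. Since g is surjective, there is b ∈ T with g(b) = c. Since f is surjective, there is a ∈ S with f(a) = b.
Then (g ∘ f)(a) = g(b) = c. Hence g ∘ f is surjective.

surjective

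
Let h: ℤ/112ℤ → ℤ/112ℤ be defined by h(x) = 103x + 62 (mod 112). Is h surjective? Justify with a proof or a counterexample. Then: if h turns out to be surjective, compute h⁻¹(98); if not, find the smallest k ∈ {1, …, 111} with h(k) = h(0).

108

Since gcd(103, 112) = 1, 103 is invertible modulo 112. Euclid's algorithm: 112 = 1·103 + 9, 103 = 11·9 + 4, 9 = 2·4 + 1; back-substituting gives 1 = 87·103 − 80·112, so 103⁻¹ ≡ 87 (mod 112).
Then y ↦ 87(y − 62) is a two-sided inverse to h, so every y ∈ ℤ/112ℤ has a preimage.
So h is surjective.
Since h is surjective, we compute h⁻¹(98): solve 103x + 62 ≡ 98 (mod 112), i.e. 103x ≡ 36 (mod 112).
Multiplying by 103⁻¹ = 87 gives x ≡ 87·36 = 3132 = 27·112 + 108 ≡ 108 (mod 112).
Check: h(108) = 103·108 + 62 = 11186 = 99·112 + 98 ≡ 98 (mod 112).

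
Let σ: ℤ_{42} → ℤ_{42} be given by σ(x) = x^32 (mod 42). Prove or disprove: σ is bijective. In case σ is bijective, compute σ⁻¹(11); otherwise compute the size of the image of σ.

σ(4): Repeated squaring mod 42: 4^1 ≡ 4, 4^2 ≡ 4² = 16, 4^4 ≡ 16² = 256 ≡ 4, 4^8 ≡ 4² = 16, 4^16 ≡ 16² = 256 ≡ 4, 4^32 ≡ 4² = 16. So 4^32 ≡ 16 (mod 42).
σ(10): Repeated squaring mod 42: 10^1 ≡ 10, 10^2 ≡ 10² = 100 ≡ 16, 10^4 ≡ 16² = 256 ≡ 4, 10^8 ≡ 4² = 16, 10^16 ≡ 16² = 256 ≡ 4, 10^32 ≡ 4² = 16. So 10^32 ≡ 16 (mod 42).
So σ(4) = σ(10) = 16 while 4 ≠ 10, therefore σ is not injective, hence not bijective.
Since σ is not bijective, we determine |image(σ)|. Computing x^32 mod 42 for each x (by repeated squaring, reducing mod 42 at every step), the values σ(0), σ(1), …, σ(41) are: 0, 1, 4, 9, 16, 25, 36, 7, 22, 39, 16, 37, 18, 1, 28, 15, 4, 37, 30, 25, 22, 21, 22, 25, 30, 37, 4, 15, 28, 1, 18, 37, 16, 39, 22, 7, 36, 25, 16, 9, 4, 1.
The distinct values are {0, 1, 4, 7, 9, 15, 16, 18, 21, 22, 25, 28, 30, 36, 37, 39}; there are 16 of them.

16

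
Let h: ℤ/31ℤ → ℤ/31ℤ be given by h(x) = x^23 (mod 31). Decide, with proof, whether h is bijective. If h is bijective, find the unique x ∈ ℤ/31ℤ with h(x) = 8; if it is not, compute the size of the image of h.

Since 31 is prime, the nonzero elements of ℤ/31ℤ form a cyclic group of order 30.
As gcd(23, 30) = 1, raising to the 23rd power is a bijection on this group: if x_1^23 ≡ x_2^23 then (x_1x_2^{−1})^23 = 1, and the only element of order dividing gcd(23, 30) = 1 is 1, so x_1 = x_2.
With h(0) = 0 this makes h injective on all of ℤ/31ℤ, hence bijective (finite equal-size domain and codomain). In particular h is bijective.
Since h is bijective, we find the preimage of 8. The inverse of x ↦ x^23 on (ℤ/31ℤ)^× is x ↦ x^17, because 23·17 = 391 = 13·30 + 1 ≡ 1 (mod 30) and x^{30} = 1 for x ≠ 0 (Fermat). So h⁻¹(8) = 8^17 mod 31.
Repeated squaring mod 31: 8^1 ≡ 8, 8^2 ≡ 8² = 64 ≡ 2, 8^4 ≡ 2² = 4, 8^8 ≡ 4² = 16, 8^16 ≡ 16² = 256 ≡ 8. Since 17 = 16 + 1, 8^17 ≡ 8·8: 8·8 = 64 ≡ 2. So 8^17 ≡ 2 (mod 31).
Hence h⁻¹(8) = 2.

2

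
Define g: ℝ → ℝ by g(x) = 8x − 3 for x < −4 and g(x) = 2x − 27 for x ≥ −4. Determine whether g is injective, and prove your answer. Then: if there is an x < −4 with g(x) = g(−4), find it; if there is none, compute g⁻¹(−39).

-9/2

Both pieces are strictly increasing (slopes 8 and 2), so each is injective on its own interval.
The left piece maps (−∞, −4) onto (−∞, −35); the right piece maps [−4, ∞) onto [−35, ∞).
These images are disjoint, so no value is attained by both pieces. Thus g is injective.
Because the two images are disjoint, no x < −4 has g(x) = g(−4), so we compute g⁻¹(−39): −39 lies in (−∞, −35), so solve 8x − 3 = −39: x = (−39 + 3)/8 = −9/2.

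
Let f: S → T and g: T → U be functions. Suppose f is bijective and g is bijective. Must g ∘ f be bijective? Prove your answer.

bijective

Injectivity: if g(f(x_1)) = g(f(x_2)) then f(x_1) = f(x_2) (g injective) so x_1 = x_2 (f injective).
Surjectivity: for c ∈ U pick b with g(b) = c, then a with f(a) = b; then (g ∘ f)(a) = c.
Hence g ∘ f is bijective.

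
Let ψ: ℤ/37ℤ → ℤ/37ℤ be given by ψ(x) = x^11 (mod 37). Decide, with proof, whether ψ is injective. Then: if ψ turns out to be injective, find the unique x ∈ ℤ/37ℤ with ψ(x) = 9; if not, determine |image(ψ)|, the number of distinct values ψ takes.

34

Since 37 is prime, the nonzero elements of ℤ/37ℤ form a cyclic group of order 36.
As gcd(11, 36) = 1, raising to the 11th power is a bijection on this group: if u^11 ≡ v^11 then (uv^{−1})^11 = 1, and the only element of order dividing gcd(11, 36) = 1 is 1, so u = v.
With ψ(0) = 0 this makes ψ injective on all of ℤ/37ℤ, hence bijective (finite equal-size domain and codomain). In particular ψ is injective.
Since ψ is injective, we find the preimage of 9. The inverse of x ↦ x^11 on (ℤ/37ℤ)^× is x ↦ x^23, because 11·23 = 253 = 7·36 + 1 ≡ 1 (mod 36) and x^{36} = 1 for x ≠ 0 (Fermat). So ψ⁻¹(9) = 9^23 mod 37.
Repeated squaring mod 37: 9^1 ≡ 9, 9^2 ≡ 9² = 81 ≡ 7, 9^4 ≡ 7² = 49 ≡ 12, 9^8 ≡ 12² = 144 ≡ 33, 9^16 ≡ 33² = 1089 ≡ 16. Since 23 = 16 + 4 + 2 + 1, 9^23 ≡ 16·12·7·9: 16·12 = 192 ≡ 7, then 7·7 = 49 ≡ 12, then 12·9 = 108 ≡ 34. So 9^23 ≡ 34 (mod 37).
Hence ψ⁻¹(9) = 34.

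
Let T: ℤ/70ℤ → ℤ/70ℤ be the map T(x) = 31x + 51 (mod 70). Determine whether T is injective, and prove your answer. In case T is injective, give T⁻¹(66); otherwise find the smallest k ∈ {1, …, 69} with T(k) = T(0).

Recall that T is injective when T(u) = T(v) forces u = v.
If T(u) = T(v), then 31u ≡ 31v (mod 70). Because gcd(31, 70) = 1, we may cancel 31 to get u ≡ v (mod 70).
Therefore T is injective.
We now compute 31⁻¹ mod 70 explicitly. Euclid's algorithm: 70 = 2·31 + 8, 31 = 3·8 + 7, 8 = 1·7 + 1; back-substituting gives 1 = 61·31 − 27·70, so 31⁻¹ ≡ 61 (mod 70).
Since T is injective, we compute T⁻¹(66): solve 31x + 51 ≡ 66 (mod 70), i.e. 31x ≡ 15 (mod 70).
Multiplying by 31⁻¹ = 61 gives x ≡ 61·15 = 915 = 13·70 + 5 ≡ 5 (mod 70).
Check: T(5) = 31·5 + 51 = 206 = 2·70 + 66 ≡ 66 (mod 70).

5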